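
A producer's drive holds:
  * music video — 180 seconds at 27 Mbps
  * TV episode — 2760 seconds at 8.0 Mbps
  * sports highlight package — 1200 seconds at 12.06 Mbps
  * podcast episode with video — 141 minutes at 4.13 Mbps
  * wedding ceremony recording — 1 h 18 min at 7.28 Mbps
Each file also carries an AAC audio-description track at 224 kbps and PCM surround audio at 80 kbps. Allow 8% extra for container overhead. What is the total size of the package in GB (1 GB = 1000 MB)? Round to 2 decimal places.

Audio total: 224 + 80 = 304 kbps = 0.304 Mbps.
music video: 27.304 Mbps × 180 s × 1.08 = 5307.9 Mb
TV episode: 8.304 Mbps × 2760 s × 1.08 = 24752.6 Mb
sports highlight package: 12.364 Mbps × 1200 s × 1.08 = 16023.7 Mb
podcast episode with video: 4.434 Mbps × 8460 s × 1.08 = 40512.6 Mb
wedding ceremony recording: 7.584 Mbps × 4680 s × 1.08 = 38332.6 Mb
Total: 124929.3 Mb = 15616.2 MB.
= 15.62 GB.

15.62 GB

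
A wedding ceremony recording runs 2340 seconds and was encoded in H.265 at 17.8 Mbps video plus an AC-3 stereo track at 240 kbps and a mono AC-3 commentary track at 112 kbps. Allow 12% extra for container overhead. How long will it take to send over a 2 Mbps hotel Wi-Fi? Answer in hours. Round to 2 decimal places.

Audio total: 240 + 112 = 352 kbps = 0.352 Mbps.
Total bitrate: 18.152 Mbps.
File: 18.152 Mbps × 2340 s = 42475.7 Mb.
With 12% container overhead: ×1.12. → 47572.8 Mb.
At 2 Mbps: 47572.8 / 2 = 23786.4 s ≈ 6.61 hours.

6.61 hours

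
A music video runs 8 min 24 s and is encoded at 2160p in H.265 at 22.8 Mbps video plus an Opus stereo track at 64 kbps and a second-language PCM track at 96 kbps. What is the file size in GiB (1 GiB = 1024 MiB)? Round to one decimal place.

8 min 24 s = 504 s
Audio total: 64 + 96 = 160 kbps = 0.160 Mbps.
Total bitrate: 22.8 + 0.160 = 22.960 Mbps.
Stream data: 22.960 Mbps × 504 s = 11571.8 Mb.
11,572 Mb = 1,446,480,000 bytes ÷ 1,073,741,824 = 1.347 GiB.

1.3 GiB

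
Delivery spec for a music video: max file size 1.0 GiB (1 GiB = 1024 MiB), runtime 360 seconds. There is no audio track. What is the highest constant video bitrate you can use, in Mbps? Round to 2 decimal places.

23.86 Mbps

Budget: 1.0 GiB = 8589.9 Mb.
Total bitrate budget: 8589.9 Mb / 360 s = 23.861 Mbps.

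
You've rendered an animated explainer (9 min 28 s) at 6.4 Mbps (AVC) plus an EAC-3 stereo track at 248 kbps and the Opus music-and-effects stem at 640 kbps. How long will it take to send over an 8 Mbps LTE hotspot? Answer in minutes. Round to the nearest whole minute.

9 minutes

9 min 28 s = 568 s
Audio total: 248 + 640 = 888 kbps = 0.888 Mbps.
Total bitrate: 7.288 Mbps.
File: 7.288 Mbps × 568 s = 4139.6 Mb.
At 8 Mbps: 4139.6 / 8 = 517.4 s ≈ 8.62 minutes.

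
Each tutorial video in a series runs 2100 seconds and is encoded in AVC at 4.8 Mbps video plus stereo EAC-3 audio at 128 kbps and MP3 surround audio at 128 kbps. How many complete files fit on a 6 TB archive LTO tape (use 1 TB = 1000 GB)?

Audio total: 128 + 128 = 256 kbps = 0.256 Mbps.
Total bitrate: 5.056 Mbps.
Per item: 5.056 Mbps × 2100 s = 10,618 Mb = 1,327 MB.
Capacity: 6 TB = 48,000,000 Mb; 4520.80 items → 4520 complete.

4520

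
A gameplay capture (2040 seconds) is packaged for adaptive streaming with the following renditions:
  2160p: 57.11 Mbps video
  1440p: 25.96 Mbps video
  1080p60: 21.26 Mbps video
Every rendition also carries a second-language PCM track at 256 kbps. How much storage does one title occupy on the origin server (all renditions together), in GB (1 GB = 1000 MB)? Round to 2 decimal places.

Audio: 256 kbps = 0.256 Mbps.
Sum of rendition bitrates: (57.11+0.256) + (25.96+0.256) + (21.26+0.256) = 105.098 Mbps.
× 2040 s = 214,400 Mb = 26,800 MB = 26.80 GB.

26.80 GB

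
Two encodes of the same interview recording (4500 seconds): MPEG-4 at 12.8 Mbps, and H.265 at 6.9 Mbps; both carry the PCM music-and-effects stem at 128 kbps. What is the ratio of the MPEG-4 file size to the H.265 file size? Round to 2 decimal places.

1.84

Audio: 128 kbps = 0.128 Mbps.
MPEG-4: 12.928 Mbps × 4500 s = 58176.0 Mb = 7.272 GB.
H.265: 7.028 Mbps × 4500 s = 31626.0 Mb = 3.953 GB.
Ratio: 7.272 / 3.953 = 1.839.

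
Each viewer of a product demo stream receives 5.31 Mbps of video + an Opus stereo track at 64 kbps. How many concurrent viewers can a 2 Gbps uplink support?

372

Audio: 64 kbps = 0.064 Mbps.
Per-viewer media rate: 5.374 Mbps.
2 Gbps = 2,000 Mbps; 2,000 / 5.374 = 372.16 → 372 viewers.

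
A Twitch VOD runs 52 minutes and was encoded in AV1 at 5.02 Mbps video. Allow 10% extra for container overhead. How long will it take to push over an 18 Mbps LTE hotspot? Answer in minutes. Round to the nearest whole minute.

16 minutes

52 min = 3120 s
File: 5.020 Mbps × 3120 s = 15662.4 Mb.
With 10% container overhead: ×1.10. → 17228.6 Mb.
At 18 Mbps: 17228.6 / 18 = 957.1 s ≈ 16 minutes.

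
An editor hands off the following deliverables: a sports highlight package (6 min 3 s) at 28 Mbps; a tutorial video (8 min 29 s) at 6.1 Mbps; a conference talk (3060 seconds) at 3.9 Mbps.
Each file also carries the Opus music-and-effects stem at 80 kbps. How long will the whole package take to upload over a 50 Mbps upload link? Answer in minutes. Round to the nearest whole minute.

9 minutes

Audio: 80 kbps = 0.080 Mbps.
sports highlight package: 28.080 Mbps × 363 s = 10193.0 Mb
tutorial video: 6.180 Mbps × 509 s = 3145.6 Mb
conference talk: 3.980 Mbps × 3060 s = 12178.8 Mb
Total: 25517.5 Mb = 3189.7 MB.
At 50 Mbps: 25517.5 / 50 = 510 s ≈ 8.51 minutes.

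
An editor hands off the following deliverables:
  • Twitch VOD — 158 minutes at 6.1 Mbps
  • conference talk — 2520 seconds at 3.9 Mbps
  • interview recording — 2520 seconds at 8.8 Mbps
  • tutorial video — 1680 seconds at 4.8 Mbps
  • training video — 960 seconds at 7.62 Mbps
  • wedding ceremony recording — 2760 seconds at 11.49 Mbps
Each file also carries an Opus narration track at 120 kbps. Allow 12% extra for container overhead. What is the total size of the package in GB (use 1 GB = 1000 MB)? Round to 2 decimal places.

Audio: 120 kbps = 0.120 Mbps.
Twitch VOD: 6.220 Mbps × 9480 s × 1.12 = 66041.5 Mb
conference talk: 4.020 Mbps × 2520 s × 1.12 = 11346.0 Mb
interview recording: 8.920 Mbps × 2520 s × 1.12 = 25175.8 Mb
tutorial video: 4.920 Mbps × 1680 s × 1.12 = 9257.5 Mb
training video: 7.740 Mbps × 960 s × 1.12 = 8322.0 Mb
wedding ceremony recording: 11.610 Mbps × 2760 s × 1.12 = 35888.8 Mb
Total: 156031.7 Mb = 19504.0 MB.
= 19.50 GB.

19.50 GB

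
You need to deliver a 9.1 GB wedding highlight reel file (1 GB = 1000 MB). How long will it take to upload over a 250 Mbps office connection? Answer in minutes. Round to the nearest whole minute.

File: 9.1 GB = 72800.0 Mb.
At 250 Mbps: 72800.0 / 250 = 291.2 s ≈ 4.85 minutes.

5 minutes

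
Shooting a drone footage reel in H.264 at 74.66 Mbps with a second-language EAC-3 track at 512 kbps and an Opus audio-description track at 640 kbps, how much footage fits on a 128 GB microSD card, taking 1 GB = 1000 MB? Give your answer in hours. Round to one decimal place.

3.8 hours

Audio total: 512 + 640 = 1152 kbps = 1.152 Mbps.
Total bitrate: 74.66 + 1.152 = 75.812 Mbps.
Capacity: 128 GB = 1,024,000 Mb.
Recording time: 1,024,000 / 75.812 = 13,507 s ≈ 3.75 hours.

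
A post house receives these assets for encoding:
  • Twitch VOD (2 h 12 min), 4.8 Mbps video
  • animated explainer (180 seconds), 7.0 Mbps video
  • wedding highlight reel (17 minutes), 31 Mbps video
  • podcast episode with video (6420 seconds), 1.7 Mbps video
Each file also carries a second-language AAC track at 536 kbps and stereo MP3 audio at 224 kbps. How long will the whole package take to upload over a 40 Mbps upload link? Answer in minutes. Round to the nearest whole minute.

39 minutes

Audio total: 536 + 224 = 760 kbps = 0.760 Mbps.
Twitch VOD: 5.560 Mbps × 7920 s = 44035.2 Mb
animated explainer: 7.760 Mbps × 180 s = 1396.8 Mb
wedding highlight reel: 31.760 Mbps × 1020 s = 32395.2 Mb
podcast episode with video: 2.460 Mbps × 6420 s = 15793.2 Mb
Total: 93620.4 Mb = 11702.5 MB.
At 40 Mbps: 93620.4 / 40 = 2341 s ≈ 39 minutes.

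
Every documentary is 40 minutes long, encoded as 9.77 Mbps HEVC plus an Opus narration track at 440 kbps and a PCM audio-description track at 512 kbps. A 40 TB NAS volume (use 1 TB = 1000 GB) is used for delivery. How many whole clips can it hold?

12435

40 min = 2400 s
Audio total: 440 + 512 = 952 kbps = 0.952 Mbps.
Total bitrate: 10.722 Mbps.
Per item: 10.722 Mbps × 2400 s = 25,733 Mb = 3,217 MB.
Capacity: 40 TB = 320,000,000 Mb; 12435.49 items → 12435 complete.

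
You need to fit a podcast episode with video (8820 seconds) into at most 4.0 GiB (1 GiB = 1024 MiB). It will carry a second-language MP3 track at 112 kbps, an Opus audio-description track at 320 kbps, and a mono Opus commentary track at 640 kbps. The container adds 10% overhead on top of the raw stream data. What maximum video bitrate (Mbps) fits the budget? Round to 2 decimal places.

Budget: 4.0 GiB = 34359.7 Mb.
Stream payload after overhead: 34359.7 / 1.10 = 31236.1 Mb.
Total bitrate budget: 31236.1 Mb / 8820 s = 3.542 Mbps.
Audio total: 112 + 320 + 640 = 1072 kbps = 1.072 Mbps.
Video: 3.542 − 1.072 = 2.470 Mbps.

2.47 Mbps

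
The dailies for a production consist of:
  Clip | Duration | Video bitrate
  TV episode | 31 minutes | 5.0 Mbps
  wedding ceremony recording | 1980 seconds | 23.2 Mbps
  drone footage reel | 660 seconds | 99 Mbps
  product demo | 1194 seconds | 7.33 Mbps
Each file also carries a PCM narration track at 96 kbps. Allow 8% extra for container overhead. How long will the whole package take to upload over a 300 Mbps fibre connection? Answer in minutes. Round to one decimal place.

7.8 minutes

Audio: 96 kbps = 0.096 Mbps.
TV episode: 5.096 Mbps × 1860 s × 1.08 = 10236.8 Mb
wedding ceremony recording: 23.296 Mbps × 1980 s × 1.08 = 49816.2 Mb
drone footage reel: 99.096 Mbps × 660 s × 1.08 = 70635.6 Mb
product demo: 7.426 Mbps × 1194 s × 1.08 = 9576.0 Mb
Total: 140264.6 Mb = 17533.1 MB.
At 300 Mbps: 140264.6 / 300 = 468 s ≈ 7.79 minutes.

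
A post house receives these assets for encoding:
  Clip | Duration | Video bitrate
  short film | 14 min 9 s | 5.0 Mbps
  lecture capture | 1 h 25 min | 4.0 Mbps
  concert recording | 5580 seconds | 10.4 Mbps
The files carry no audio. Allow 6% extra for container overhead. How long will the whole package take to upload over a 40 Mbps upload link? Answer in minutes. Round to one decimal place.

36.5 minutes

short film: 5.000 Mbps × 849 s × 1.06 = 4499.7 Mb
lecture capture: 4.000 Mbps × 5100 s × 1.06 = 21624.0 Mb
concert recording: 10.400 Mbps × 5580 s × 1.06 = 61513.9 Mb
Total: 87637.6 Mb = 10954.7 MB.
At 40 Mbps: 87637.6 / 40 = 2191 s ≈ 36.5 minutes.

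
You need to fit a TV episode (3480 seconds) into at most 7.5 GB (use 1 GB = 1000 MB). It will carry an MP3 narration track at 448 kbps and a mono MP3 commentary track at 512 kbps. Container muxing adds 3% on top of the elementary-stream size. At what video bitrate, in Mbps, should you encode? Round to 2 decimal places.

15.78 Mbps

Budget: 7.5 GB = 60000.0 Mb.
Stream payload after overhead: 60000.0 / 1.03 = 58252.4 Mb.
Total bitrate budget: 58252.4 Mb / 3480 s = 16.739 Mbps.
Audio total: 448 + 512 = 960 kbps = 0.960 Mbps.
Video: 16.739 − 0.960 = 15.779 Mbps.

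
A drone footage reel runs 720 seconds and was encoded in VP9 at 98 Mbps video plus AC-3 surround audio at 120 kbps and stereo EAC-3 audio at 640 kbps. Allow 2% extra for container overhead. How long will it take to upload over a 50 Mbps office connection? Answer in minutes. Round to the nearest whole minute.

24 minutes

Audio total: 120 + 640 = 760 kbps = 0.760 Mbps.
Total bitrate: 98.760 Mbps.
File: 98.760 Mbps × 720 s = 71107.2 Mb.
With 2% container overhead: ×1.02. → 72529.3 Mb.
At 50 Mbps: 72529.3 / 50 = 1450.6 s ≈ 24.2 minutes.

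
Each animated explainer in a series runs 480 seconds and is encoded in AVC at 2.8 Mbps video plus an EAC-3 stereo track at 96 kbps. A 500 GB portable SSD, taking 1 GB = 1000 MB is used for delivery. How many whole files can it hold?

Audio: 96 kbps = 0.096 Mbps.
Total bitrate: 2.896 Mbps.
Per item: 2.896 Mbps × 480 s = 1,390 Mb = 173.8 MB.
Capacity: 500 GB = 4,000,000 Mb; 2877.53 items → 2877 complete.

2877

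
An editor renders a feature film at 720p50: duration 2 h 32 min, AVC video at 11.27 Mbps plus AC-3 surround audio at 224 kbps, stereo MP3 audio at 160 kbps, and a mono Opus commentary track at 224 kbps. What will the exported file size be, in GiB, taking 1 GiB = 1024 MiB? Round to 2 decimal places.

12.61 GiB

2 h 32 min = 152 min = 9120 s
Audio total: 224 + 160 + 224 = 608 kbps = 0.608 Mbps.
Total bitrate: 11.27 + 0.608 = 11.878 Mbps.
Stream data: 11.878 Mbps × 9120 s = 108327.4 Mb.
108,327 Mb = 13,540,920,000 bytes ÷ 1,073,741,824 = 12.61 GiB.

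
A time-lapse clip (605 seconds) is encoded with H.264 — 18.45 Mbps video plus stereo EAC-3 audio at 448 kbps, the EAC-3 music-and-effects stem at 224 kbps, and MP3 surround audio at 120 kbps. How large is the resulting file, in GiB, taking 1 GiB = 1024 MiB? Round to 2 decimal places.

1.36 GiB

Audio total: 448 + 224 + 120 = 792 kbps = 0.792 Mbps.
Total bitrate: 18.45 + 0.792 = 19.242 Mbps.
Stream data: 19.242 Mbps × 605 s = 11641.4 Mb.
11,641 Mb = 1,455,176,250 bytes ÷ 1,073,741,824 = 1.355 GiB.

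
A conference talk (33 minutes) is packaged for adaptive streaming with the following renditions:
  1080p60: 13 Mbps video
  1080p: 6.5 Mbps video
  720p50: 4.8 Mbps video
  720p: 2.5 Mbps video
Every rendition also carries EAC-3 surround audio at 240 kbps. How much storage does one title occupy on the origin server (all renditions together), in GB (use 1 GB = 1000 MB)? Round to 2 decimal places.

6.87 GB

33 min = 1980 s
Audio: 240 kbps = 0.240 Mbps.
Sum of rendition bitrates: (13+0.240) + (6.5+0.240) + (4.8+0.240) + (2.5+0.240) = 27.760 Mbps.
× 1980 s = 54,965 Mb = 6,871 MB = 6.871 GB.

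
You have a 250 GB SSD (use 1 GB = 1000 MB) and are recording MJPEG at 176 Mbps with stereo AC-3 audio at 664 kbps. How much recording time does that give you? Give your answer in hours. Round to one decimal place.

3.1 hours

Audio: 664 kbps = 0.664 Mbps.
Total bitrate: 176 + 0.664 = 176.664 Mbps.
Capacity: 250 GB = 2,000,000 Mb.
Recording time: 2,000,000 / 176.664 = 11,321 s ≈ 3.14 hours.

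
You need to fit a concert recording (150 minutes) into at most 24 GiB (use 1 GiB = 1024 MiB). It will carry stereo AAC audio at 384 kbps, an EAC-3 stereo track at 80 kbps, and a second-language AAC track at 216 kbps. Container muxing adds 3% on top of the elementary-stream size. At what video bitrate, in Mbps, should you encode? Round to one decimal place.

21.6 Mbps

Budget: 24 GiB = 206158.4 Mb.
Stream payload after overhead: 206158.4 / 1.03 = 200153.8 Mb.
150 min = 9000 s
Total bitrate budget: 200153.8 Mb / 9000 s = 22.239 Mbps.
Audio total: 384 + 80 + 216 = 680 kbps = 0.680 Mbps.
Video: 22.239 − 0.680 = 21.559 Mbps.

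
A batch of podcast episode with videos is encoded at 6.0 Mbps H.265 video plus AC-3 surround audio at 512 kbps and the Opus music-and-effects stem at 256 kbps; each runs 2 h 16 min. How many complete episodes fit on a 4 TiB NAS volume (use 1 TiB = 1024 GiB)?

637

2 h 16 min = 136 min = 8160 s
Audio total: 512 + 256 = 768 kbps = 0.768 Mbps.
Total bitrate: 6.768 Mbps.
Per item: 6.768 Mbps × 8160 s = 55,227 Mb = 6,903 MB.
Capacity: 4 TiB = 35,184,372 Mb; 637.09 items → 637 complete.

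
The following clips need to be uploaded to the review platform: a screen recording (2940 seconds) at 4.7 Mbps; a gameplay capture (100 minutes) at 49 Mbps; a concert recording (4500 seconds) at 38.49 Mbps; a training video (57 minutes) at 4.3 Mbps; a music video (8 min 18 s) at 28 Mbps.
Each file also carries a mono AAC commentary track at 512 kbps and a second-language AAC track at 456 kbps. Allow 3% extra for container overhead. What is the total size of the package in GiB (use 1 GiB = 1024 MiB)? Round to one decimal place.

63.1 GiB

Audio total: 512 + 456 = 968 kbps = 0.968 Mbps.
screen recording: 5.668 Mbps × 2940 s × 1.03 = 17163.8 Mb
gameplay capture: 49.968 Mbps × 6000 s × 1.03 = 308802.2 Mb
concert recording: 39.458 Mbps × 4500 s × 1.03 = 182887.8 Mb
training video: 5.268 Mbps × 3420 s × 1.03 = 18557.1 Mb
music video: 28.968 Mbps × 498 s × 1.03 = 14858.8 Mb
Total: 542269.8 Mb = 67783.7 MB.
= 63.13 GiB.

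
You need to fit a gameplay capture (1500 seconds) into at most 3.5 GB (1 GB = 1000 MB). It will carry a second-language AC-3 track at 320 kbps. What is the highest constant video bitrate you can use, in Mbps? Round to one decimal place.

Budget: 3.5 GB = 28000.0 Mb.
Total bitrate budget: 28000.0 Mb / 1500 s = 18.667 Mbps.
Audio: 320 kbps = 0.320 Mbps.
Video: 18.667 − 0.320 = 18.347 Mbps.

18.3 Mbps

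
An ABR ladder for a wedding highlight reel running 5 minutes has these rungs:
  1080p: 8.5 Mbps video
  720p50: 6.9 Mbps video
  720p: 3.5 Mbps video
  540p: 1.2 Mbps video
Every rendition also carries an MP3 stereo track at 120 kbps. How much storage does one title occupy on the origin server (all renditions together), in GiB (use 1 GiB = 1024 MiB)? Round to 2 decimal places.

5 min = 300 s
Audio: 120 kbps = 0.120 Mbps.
Sum of rendition bitrates: (8.5+0.120) + (6.9+0.120) + (3.5+0.120) + (1.2+0.120) = 20.580 Mbps.
× 300 s = 6,174 Mb = 771.8 MB = 0.7187 GiB.

0.72 GiB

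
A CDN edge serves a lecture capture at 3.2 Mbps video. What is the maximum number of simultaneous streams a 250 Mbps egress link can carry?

78

250 Mbps = 250.0 Mbps; 250.0 / 3.200 = 78.12 → 78 viewers.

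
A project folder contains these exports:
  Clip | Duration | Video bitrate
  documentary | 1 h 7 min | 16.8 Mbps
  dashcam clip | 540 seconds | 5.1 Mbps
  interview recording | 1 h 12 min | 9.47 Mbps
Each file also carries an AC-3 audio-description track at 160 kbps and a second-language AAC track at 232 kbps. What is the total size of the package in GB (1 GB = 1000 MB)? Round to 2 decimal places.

Audio total: 160 + 232 = 392 kbps = 0.392 Mbps.
documentary: 17.192 Mbps × 4020 s = 69111.8 Mb
dashcam clip: 5.492 Mbps × 540 s = 2965.7 Mb
interview recording: 9.862 Mbps × 4320 s = 42603.8 Mb
Total: 114681.4 Mb = 14335.2 MB.
= 14.34 GB.

14.34 GB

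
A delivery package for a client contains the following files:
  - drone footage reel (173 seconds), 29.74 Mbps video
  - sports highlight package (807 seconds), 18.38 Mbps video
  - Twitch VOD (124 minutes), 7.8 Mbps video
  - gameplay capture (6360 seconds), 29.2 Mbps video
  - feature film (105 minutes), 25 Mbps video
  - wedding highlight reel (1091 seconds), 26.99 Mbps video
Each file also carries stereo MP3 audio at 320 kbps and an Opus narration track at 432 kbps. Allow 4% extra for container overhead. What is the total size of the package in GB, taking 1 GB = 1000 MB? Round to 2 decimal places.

Audio total: 320 + 432 = 752 kbps = 0.752 Mbps.
drone footage reel: 30.492 Mbps × 173 s × 1.04 = 5486.1 Mb
sports highlight package: 19.132 Mbps × 807 s × 1.04 = 16057.1 Mb
Twitch VOD: 8.552 Mbps × 7440 s × 1.04 = 66172.0 Mb
gameplay capture: 29.952 Mbps × 6360 s × 1.04 = 198114.5 Mb
feature film: 25.752 Mbps × 6300 s × 1.04 = 168727.1 Mb
wedding highlight reel: 27.742 Mbps × 1091 s × 1.04 = 31477.2 Mb
Total: 486034.0 Mb = 60754.2 MB.
= 60.75 GB.

60.75 GB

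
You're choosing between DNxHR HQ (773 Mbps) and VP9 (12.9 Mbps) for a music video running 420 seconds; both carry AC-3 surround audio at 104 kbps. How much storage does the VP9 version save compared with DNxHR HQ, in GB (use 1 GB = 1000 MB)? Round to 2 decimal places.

39.91 GB

Audio: 104 kbps = 0.104 Mbps.
DNxHR HQ: 773.104 Mbps × 420 s = 324703.7 Mb = 40.588 GB.
VP9: 13.004 Mbps × 420 s = 5461.7 Mb = 0.683 GB.
Saving: 40.588 − 0.683 = 39.905 GB.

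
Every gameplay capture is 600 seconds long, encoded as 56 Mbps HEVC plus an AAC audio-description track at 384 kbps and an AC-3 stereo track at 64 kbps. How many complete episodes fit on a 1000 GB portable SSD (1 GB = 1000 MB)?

Audio total: 384 + 64 = 448 kbps = 0.448 Mbps.
Total bitrate: 56.448 Mbps.
Per item: 56.448 Mbps × 600 s = 33,869 Mb = 4,234 MB.
Capacity: 1000 GB = 8,000,000 Mb; 236.21 items → 236 complete.

236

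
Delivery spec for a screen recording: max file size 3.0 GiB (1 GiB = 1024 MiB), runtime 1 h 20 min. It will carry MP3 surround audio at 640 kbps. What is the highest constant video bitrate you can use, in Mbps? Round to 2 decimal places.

4.73 Mbps

Budget: 3.0 GiB = 25769.8 Mb.
1 h 20 min = 80 min = 4800 s
Total bitrate budget: 25769.8 Mb / 4800 s = 5.369 Mbps.
Audio: 640 kbps = 0.640 Mbps.
Video: 5.369 − 0.640 = 4.729 Mbps.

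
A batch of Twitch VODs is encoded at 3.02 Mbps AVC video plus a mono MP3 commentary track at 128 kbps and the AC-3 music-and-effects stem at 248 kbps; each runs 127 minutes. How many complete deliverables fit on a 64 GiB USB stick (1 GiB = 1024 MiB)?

127 min = 7620 s
Audio total: 128 + 248 = 376 kbps = 0.376 Mbps.
Total bitrate: 3.396 Mbps.
Per item: 3.396 Mbps × 7620 s = 25,878 Mb = 3,235 MB.
Capacity: 64 GiB = 549,756 Mb; 21.24 items → 21 complete.

21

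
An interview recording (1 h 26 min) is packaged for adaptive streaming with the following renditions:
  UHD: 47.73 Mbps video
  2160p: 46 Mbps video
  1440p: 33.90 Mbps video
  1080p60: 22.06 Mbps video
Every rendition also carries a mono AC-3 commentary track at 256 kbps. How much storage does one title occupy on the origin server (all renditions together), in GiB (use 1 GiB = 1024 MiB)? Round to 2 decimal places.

90.53 GiB

1 h 26 min = 86 min = 5160 s
Audio: 256 kbps = 0.256 Mbps.
Sum of rendition bitrates: (47.73+0.256) + (46+0.256) + (33.90+0.256) + (22.06+0.256) = 150.714 Mbps.
× 5160 s = 777,684 Mb = 97,211 MB = 90.53 GiB.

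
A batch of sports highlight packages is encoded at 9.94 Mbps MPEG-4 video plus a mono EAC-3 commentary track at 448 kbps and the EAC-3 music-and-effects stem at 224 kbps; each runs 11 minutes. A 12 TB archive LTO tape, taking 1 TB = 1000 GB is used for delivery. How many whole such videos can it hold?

11 min = 660 s
Audio total: 448 + 224 = 672 kbps = 0.672 Mbps.
Total bitrate: 10.612 Mbps.
Per item: 10.612 Mbps × 660 s = 7,004 Mb = 875.5 MB.
Capacity: 12 TB = 96,000,000 Mb; 13706.61 items → 13706 complete.

13706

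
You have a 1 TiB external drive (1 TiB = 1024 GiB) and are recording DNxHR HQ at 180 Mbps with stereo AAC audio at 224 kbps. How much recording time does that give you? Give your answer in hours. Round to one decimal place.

Audio: 224 kbps = 0.224 Mbps.
Total bitrate: 180 + 0.224 = 180.224 Mbps.
Capacity: 1 TiB = 8,796,093 Mb.
Recording time: 8,796,093 / 180.224 = 48,806 s ≈ 13.6 hours.

13.6 hours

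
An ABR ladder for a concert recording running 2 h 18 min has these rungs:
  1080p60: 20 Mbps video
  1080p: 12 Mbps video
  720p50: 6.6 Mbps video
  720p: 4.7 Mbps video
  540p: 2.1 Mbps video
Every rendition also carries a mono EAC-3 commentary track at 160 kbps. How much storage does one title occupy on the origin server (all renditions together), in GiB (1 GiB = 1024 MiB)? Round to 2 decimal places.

2 h 18 min = 138 min = 8280 s
Audio: 160 kbps = 0.160 Mbps.
Sum of rendition bitrates: (20+0.160) + (12+0.160) + (6.6+0.160) + (4.7+0.160) + (2.1+0.160) = 46.200 Mbps.
× 8280 s = 382,536 Mb = 47,817 MB = 44.53 GiB.

44.53 GiB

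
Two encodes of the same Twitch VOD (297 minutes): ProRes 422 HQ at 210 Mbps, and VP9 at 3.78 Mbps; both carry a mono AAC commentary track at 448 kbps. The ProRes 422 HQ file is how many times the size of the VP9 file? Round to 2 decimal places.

49.77

297 min = 17820 s
Audio: 448 kbps = 0.448 Mbps.
ProRes 422 HQ: 210.448 Mbps × 17820 s = 3750183.4 Mb = 468.773 GB.
VP9: 4.228 Mbps × 17820 s = 75343.0 Mb = 9.418 GB.
Ratio: 468.773 / 9.418 = 49.775.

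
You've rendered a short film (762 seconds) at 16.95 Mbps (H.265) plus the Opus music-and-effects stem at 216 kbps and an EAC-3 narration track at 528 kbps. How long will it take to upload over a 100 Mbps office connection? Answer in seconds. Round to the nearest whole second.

135 seconds

Audio total: 216 + 528 = 744 kbps = 0.744 Mbps.
Total bitrate: 17.694 Mbps.
File: 17.694 Mbps × 762 s = 13482.8 Mb.
At 100 Mbps: 13482.8 / 100 = 134.8 s ≈ 135 seconds.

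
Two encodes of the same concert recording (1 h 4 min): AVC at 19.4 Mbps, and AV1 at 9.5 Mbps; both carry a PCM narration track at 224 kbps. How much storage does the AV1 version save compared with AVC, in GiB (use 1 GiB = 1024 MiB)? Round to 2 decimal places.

1 h 4 min = 64 min = 3840 s
Audio: 224 kbps = 0.224 Mbps.
AVC: 19.624 Mbps × 3840 s = 75356.2 Mb = 8.773 GiB.
AV1: 9.724 Mbps × 3840 s = 37340.2 Mb = 4.347 GiB.
Saving: 8.773 − 4.347 = 4.426 GiB.

4.43 GiB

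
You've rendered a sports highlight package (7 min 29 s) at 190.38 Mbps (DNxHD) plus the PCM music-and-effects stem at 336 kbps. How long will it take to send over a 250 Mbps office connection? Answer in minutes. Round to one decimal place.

5.7 minutes

7 min 29 s = 449 s
Audio: 336 kbps = 0.336 Mbps.
Total bitrate: 190.716 Mbps.
File: 190.716 Mbps × 449 s = 85631.5 Mb.
At 250 Mbps: 85631.5 / 250 = 342.5 s ≈ 5.71 minutes.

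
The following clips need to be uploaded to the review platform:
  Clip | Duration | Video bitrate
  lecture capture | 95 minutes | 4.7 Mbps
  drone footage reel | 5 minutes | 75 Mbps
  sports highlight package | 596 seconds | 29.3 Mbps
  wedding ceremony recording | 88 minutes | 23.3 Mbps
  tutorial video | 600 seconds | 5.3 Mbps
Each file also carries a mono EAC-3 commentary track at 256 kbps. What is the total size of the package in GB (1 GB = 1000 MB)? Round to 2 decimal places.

24.52 GB

Audio: 256 kbps = 0.256 Mbps.
lecture capture: 4.956 Mbps × 5700 s = 28249.2 Mb
drone footage reel: 75.256 Mbps × 300 s = 22576.8 Mb
sports highlight package: 29.556 Mbps × 596 s = 17615.4 Mb
wedding ceremony recording: 23.556 Mbps × 5280 s = 124375.7 Mb
tutorial video: 5.556 Mbps × 600 s = 3333.6 Mb
Total: 196150.7 Mb = 24518.8 MB.
= 24.52 GB.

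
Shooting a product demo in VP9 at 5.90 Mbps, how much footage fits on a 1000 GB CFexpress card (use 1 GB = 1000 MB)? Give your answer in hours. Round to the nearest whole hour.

377 hours

Capacity: 1000 GB = 8,000,000 Mb.
Recording time: 8,000,000 / 5.900 = 1,355,932 s ≈ 377 hours.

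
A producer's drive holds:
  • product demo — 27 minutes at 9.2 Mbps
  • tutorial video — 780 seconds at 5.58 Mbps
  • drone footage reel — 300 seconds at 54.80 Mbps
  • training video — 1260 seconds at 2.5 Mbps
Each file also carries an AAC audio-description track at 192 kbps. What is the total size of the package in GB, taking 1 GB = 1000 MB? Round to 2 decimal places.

4.95 GB

Audio: 192 kbps = 0.192 Mbps.
product demo: 9.392 Mbps × 1620 s = 15215.0 Mb
tutorial video: 5.772 Mbps × 780 s = 4502.2 Mb
drone footage reel: 54.992 Mbps × 300 s = 16497.6 Mb
training video: 2.692 Mbps × 1260 s = 3391.9 Mb
Total: 39606.7 Mb = 4950.8 MB.
= 4.951 GB.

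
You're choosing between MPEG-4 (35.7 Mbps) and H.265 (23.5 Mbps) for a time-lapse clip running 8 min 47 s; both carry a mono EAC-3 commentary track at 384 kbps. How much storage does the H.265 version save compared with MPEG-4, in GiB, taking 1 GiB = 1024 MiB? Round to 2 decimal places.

8 min 47 s = 527 s
Audio: 384 kbps = 0.384 Mbps.
MPEG-4: 36.084 Mbps × 527 s = 19016.3 Mb = 2.214 GiB.
H.265: 23.884 Mbps × 527 s = 12586.9 Mb = 1.465 GiB.
Saving: 2.214 − 1.465 = 0.748 GiB.

0.75 GiB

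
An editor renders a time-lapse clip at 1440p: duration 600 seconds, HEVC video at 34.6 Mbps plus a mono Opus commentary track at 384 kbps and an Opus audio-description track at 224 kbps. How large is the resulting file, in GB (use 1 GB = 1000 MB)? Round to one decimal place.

Audio total: 384 + 224 = 608 kbps = 0.608 Mbps.
Total bitrate: 34.6 + 0.608 = 35.208 Mbps.
Stream data: 35.208 Mbps × 600 s = 21124.8 Mb.
21,125 Mb ÷ 8 = 2,641 MB → 2.641 GB.

2.6 GB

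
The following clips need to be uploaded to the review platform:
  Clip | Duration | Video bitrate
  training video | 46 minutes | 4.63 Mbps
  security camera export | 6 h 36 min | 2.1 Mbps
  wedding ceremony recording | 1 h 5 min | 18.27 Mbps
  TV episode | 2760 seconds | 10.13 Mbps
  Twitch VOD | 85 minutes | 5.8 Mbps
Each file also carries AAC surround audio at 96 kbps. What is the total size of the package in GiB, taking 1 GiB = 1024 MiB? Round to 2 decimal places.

22.72 GiB

Audio: 96 kbps = 0.096 Mbps.
training video: 4.726 Mbps × 2760 s = 13043.8 Mb
security camera export: 2.196 Mbps × 23760 s = 52177.0 Mb
wedding ceremony recording: 18.366 Mbps × 3900 s = 71627.4 Mb
TV episode: 10.226 Mbps × 2760 s = 28223.8 Mb
Twitch VOD: 5.896 Mbps × 5100 s = 30069.6 Mb
Total: 195141.5 Mb = 24392.7 MB.
= 22.72 GiB.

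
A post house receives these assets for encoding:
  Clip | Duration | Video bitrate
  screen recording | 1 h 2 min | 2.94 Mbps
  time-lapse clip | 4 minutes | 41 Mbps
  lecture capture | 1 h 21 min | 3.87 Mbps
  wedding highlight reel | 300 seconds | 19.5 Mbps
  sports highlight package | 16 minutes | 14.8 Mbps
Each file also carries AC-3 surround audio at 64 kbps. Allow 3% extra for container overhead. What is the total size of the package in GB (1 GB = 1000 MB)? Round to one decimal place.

Audio: 64 kbps = 0.064 Mbps.
screen recording: 3.004 Mbps × 3720 s × 1.03 = 11510.1 Mb
time-lapse clip: 41.064 Mbps × 240 s × 1.03 = 10151.0 Mb
lecture capture: 3.934 Mbps × 4860 s × 1.03 = 19692.8 Mb
wedding highlight reel: 19.564 Mbps × 300 s × 1.03 = 6045.3 Mb
sports highlight package: 14.864 Mbps × 960 s × 1.03 = 14697.5 Mb
Total: 62096.8 Mb = 7762.1 MB.
= 7.762 GB.

7.8 GB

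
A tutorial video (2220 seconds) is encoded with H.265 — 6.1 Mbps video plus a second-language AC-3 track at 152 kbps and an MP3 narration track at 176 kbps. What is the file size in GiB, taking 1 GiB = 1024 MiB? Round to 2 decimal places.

1.66 GiB

Audio total: 152 + 176 = 328 kbps = 0.328 Mbps.
Total bitrate: 6.1 + 0.328 = 6.428 Mbps.
Stream data: 6.428 Mbps × 2220 s = 14270.2 Mb.
14,270 Mb = 1,783,770,000 bytes ÷ 1,073,741,824 = 1.661 GiB.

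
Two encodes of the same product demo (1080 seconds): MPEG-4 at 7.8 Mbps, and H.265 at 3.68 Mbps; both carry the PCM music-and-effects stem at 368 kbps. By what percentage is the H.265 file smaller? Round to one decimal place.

50.4%

Audio: 368 kbps = 0.368 Mbps.
MPEG-4: 8.168 Mbps × 1080 s = 8821.4 Mb = 1.103 GB.
H.265: 4.048 Mbps × 1080 s = 4371.8 Mb = 0.546 GB.
Reduction: (1 − 0.546/1.103) × 100 = 50.44%.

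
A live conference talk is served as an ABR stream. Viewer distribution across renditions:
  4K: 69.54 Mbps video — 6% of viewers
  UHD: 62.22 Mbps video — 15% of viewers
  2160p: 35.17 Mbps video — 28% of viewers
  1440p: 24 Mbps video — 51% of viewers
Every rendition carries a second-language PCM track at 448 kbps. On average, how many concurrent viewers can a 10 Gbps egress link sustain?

Audio: 448 kbps = 0.448 Mbps.
Average per-viewer bitrate: 0.06×69.988 + 0.15×62.668 + 0.28×35.618 + 0.51×24.448 = 36.041 Mbps.
10 Gbps = 10,000 Mbps; 10,000 / 36.041 = 277.46 → 277.

277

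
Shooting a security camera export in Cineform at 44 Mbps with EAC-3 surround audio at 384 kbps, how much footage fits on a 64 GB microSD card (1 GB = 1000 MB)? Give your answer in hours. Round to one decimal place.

Audio: 384 kbps = 0.384 Mbps.
Total bitrate: 44 + 0.384 = 44.384 Mbps.
Capacity: 64 GB = 512,000 Mb.
Recording time: 512,000 / 44.384 = 11,536 s ≈ 3.20 hours.

3.2 hours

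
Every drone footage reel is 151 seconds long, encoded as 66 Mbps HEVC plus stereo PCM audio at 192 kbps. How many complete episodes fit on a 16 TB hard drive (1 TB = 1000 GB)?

12806

Audio: 192 kbps = 0.192 Mbps.
Total bitrate: 66.192 Mbps.
Per item: 66.192 Mbps × 151 s = 9,995 Mb = 1,249 MB.
Capacity: 16 TB = 128,000,000 Mb; 12806.41 items → 12806 complete.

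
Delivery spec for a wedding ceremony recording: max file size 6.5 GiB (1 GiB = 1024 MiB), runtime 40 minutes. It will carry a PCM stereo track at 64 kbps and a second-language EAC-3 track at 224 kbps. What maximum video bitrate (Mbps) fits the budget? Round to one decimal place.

23.0 Mbps

Budget: 6.5 GiB = 55834.6 Mb.
40 min = 2400 s
Total bitrate budget: 55834.6 Mb / 2400 s = 23.264 Mbps.
Audio total: 64 + 224 = 288 kbps = 0.288 Mbps.
Video: 23.264 − 0.288 = 22.976 Mbps.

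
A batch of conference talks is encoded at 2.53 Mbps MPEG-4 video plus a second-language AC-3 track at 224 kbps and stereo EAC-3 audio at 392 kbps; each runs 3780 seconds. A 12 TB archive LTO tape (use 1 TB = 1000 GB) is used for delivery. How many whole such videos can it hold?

8072

Audio total: 224 + 392 = 616 kbps = 0.616 Mbps.
Total bitrate: 3.146 Mbps.
Per item: 3.146 Mbps × 3780 s = 11,892 Mb = 1,486 MB.
Capacity: 12 TB = 96,000,000 Mb; 8072.74 items → 8072 complete.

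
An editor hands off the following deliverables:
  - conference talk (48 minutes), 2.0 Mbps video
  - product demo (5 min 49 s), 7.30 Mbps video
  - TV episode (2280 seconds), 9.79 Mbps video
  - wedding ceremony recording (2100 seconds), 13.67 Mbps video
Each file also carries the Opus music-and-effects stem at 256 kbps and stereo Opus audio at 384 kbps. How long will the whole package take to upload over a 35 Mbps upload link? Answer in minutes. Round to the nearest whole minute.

31 minutes

Audio total: 256 + 384 = 640 kbps = 0.640 Mbps.
conference talk: 2.640 Mbps × 2880 s = 7603.2 Mb
product demo: 7.940 Mbps × 349 s = 2771.1 Mb
TV episode: 10.430 Mbps × 2280 s = 23780.4 Mb
wedding ceremony recording: 14.310 Mbps × 2100 s = 30051.0 Mb
Total: 64205.7 Mb = 8025.7 MB.
At 35 Mbps: 64205.7 / 35 = 1834 s ≈ 30.6 minutes.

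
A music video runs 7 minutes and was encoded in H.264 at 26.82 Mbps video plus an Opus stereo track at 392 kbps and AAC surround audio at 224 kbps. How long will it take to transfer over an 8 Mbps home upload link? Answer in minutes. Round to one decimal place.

7 min = 420 s
Audio total: 392 + 224 = 616 kbps = 0.616 Mbps.
Total bitrate: 27.436 Mbps.
File: 27.436 Mbps × 420 s = 11523.1 Mb.
At 8 Mbps: 11523.1 / 8 = 1440.4 s ≈ 24 minutes.

24.0 minutes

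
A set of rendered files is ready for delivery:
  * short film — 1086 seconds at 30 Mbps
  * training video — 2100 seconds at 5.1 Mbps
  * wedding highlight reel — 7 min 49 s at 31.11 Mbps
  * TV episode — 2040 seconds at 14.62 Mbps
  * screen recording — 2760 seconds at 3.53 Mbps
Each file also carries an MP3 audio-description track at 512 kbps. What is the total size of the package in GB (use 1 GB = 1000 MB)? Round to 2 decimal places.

Audio: 512 kbps = 0.512 Mbps.
short film: 30.512 Mbps × 1086 s = 33136.0 Mb
training video: 5.612 Mbps × 2100 s = 11785.2 Mb
wedding highlight reel: 31.622 Mbps × 469 s = 14830.7 Mb
TV episode: 15.132 Mbps × 2040 s = 30869.3 Mb
screen recording: 4.042 Mbps × 2760 s = 11155.9 Mb
Total: 101777.1 Mb = 12722.1 MB.
= 12.72 GB.

12.72 GB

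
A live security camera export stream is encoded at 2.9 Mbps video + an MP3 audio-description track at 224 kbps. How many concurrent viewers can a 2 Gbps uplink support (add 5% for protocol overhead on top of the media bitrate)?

609

Audio: 224 kbps = 0.224 Mbps.
Per-viewer media rate: 3.124 Mbps.
On the wire with 5% overhead: 3.280 Mbps.
2 Gbps = 2,000 Mbps; 2,000 / 3.280 = 609.72 → 609 viewers.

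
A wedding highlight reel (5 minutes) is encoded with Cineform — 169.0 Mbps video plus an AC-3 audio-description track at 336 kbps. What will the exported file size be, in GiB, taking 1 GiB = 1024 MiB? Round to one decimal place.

5.9 GiB

5 min = 300 s
Audio: 336 kbps = 0.336 Mbps.
Total bitrate: 169.0 + 0.336 = 169.336 Mbps.
Stream data: 169.336 Mbps × 300 s = 50800.8 Mb.
50,801 Mb = 6,350,100,000 bytes ÷ 1,073,741,824 = 5.914 GiB.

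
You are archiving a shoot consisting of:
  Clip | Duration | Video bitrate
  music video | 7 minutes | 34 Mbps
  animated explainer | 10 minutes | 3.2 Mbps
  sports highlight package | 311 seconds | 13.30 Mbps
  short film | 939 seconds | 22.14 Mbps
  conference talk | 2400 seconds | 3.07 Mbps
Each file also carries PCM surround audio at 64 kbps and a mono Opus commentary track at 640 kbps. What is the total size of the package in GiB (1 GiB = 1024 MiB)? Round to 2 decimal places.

Audio total: 64 + 640 = 704 kbps = 0.704 Mbps.
music video: 34.704 Mbps × 420 s = 14575.7 Mb
animated explainer: 3.904 Mbps × 600 s = 2342.4 Mb
sports highlight package: 14.004 Mbps × 311 s = 4355.2 Mb
short film: 22.844 Mbps × 939 s = 21450.5 Mb
conference talk: 3.774 Mbps × 2400 s = 9057.6 Mb
Total: 51781.4 Mb = 6472.7 MB.
= 6.028 GiB.

6.03 GiB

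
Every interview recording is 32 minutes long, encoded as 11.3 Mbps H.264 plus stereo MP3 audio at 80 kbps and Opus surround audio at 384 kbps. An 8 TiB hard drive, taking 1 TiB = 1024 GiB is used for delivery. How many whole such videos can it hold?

3115

32 min = 1920 s
Audio total: 80 + 384 = 464 kbps = 0.464 Mbps.
Total bitrate: 11.764 Mbps.
Per item: 11.764 Mbps × 1920 s = 22,587 Mb = 2,823 MB.
Capacity: 8 TiB = 70,368,744 Mb; 3115.47 items → 3115 complete.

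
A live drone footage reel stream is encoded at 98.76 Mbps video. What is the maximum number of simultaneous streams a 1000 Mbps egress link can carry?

1000 Mbps = 1,000 Mbps; 1,000 / 98.760 = 10.13 → 10 viewers.

10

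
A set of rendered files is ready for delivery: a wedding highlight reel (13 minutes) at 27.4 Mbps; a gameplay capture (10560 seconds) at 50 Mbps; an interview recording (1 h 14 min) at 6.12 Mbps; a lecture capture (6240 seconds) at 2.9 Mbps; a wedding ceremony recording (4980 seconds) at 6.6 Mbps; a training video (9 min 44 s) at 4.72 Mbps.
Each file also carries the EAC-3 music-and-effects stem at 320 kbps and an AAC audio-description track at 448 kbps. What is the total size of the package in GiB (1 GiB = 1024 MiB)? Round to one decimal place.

75.8 GiB

Audio total: 320 + 448 = 768 kbps = 0.768 Mbps.
wedding highlight reel: 28.168 Mbps × 780 s = 21971.0 Mb
gameplay capture: 50.768 Mbps × 10560 s = 536110.1 Mb
interview recording: 6.888 Mbps × 4440 s = 30582.7 Mb
lecture capture: 3.668 Mbps × 6240 s = 22888.3 Mb
wedding ceremony recording: 7.368 Mbps × 4980 s = 36692.6 Mb
training video: 5.488 Mbps × 584 s = 3205.0 Mb
Total: 651449.8 Mb = 81431.2 MB.
= 75.84 GiB.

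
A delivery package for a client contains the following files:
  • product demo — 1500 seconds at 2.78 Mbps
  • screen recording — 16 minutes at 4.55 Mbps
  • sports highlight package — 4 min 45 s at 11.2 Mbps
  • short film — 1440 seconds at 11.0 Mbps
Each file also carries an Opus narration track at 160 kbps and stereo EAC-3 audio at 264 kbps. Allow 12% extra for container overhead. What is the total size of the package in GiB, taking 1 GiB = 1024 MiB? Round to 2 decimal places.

3.83 GiB

Audio total: 160 + 264 = 424 kbps = 0.424 Mbps.
product demo: 3.204 Mbps × 1500 s × 1.12 = 5382.7 Mb
screen recording: 4.974 Mbps × 960 s × 1.12 = 5348.0 Mb
sports highlight package: 11.624 Mbps × 285 s × 1.12 = 3710.4 Mb
short film: 11.424 Mbps × 1440 s × 1.12 = 18424.6 Mb
Total: 32865.8 Mb = 4108.2 MB.
= 3.826 GiB.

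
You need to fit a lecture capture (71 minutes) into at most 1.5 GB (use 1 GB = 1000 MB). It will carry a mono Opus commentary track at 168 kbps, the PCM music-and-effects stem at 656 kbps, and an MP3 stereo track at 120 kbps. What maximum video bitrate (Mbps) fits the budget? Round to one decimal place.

Budget: 1.5 GB = 12000.0 Mb.
71 min = 4260 s
Total bitrate budget: 12000.0 Mb / 4260 s = 2.817 Mbps.
Audio total: 168 + 656 + 120 = 944 kbps = 0.944 Mbps.
Video: 2.817 − 0.944 = 1.873 Mbps.

1.9 Mbps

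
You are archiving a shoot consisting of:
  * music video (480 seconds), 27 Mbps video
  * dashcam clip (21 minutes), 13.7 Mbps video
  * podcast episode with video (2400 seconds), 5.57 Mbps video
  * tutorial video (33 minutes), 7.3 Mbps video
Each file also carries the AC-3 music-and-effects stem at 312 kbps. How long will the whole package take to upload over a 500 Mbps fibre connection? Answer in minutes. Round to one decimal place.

2.0 minutes

Audio: 312 kbps = 0.312 Mbps.
music video: 27.312 Mbps × 480 s = 13109.8 Mb
dashcam clip: 14.012 Mbps × 1260 s = 17655.1 Mb
podcast episode with video: 5.882 Mbps × 2400 s = 14116.8 Mb
tutorial video: 7.612 Mbps × 1980 s = 15071.8 Mb
Total: 59953.4 Mb = 7494.2 MB.
At 500 Mbps: 59953.4 / 500 = 120 s ≈ 2 minutes.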